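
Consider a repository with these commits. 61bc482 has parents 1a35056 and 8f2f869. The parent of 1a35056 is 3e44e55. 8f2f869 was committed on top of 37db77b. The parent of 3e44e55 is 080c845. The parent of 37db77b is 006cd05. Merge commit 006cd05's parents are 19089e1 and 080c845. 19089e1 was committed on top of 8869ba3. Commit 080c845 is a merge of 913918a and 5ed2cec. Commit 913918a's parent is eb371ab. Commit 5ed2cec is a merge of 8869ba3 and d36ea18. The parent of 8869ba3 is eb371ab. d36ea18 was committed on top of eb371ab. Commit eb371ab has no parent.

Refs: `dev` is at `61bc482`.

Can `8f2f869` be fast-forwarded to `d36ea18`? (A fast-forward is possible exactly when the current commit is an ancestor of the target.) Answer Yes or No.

No

A fast-forward from 8f2f869 to d36ea18 is possible iff 8f2f869 is an ancestor of d36ea18.
Ancestors of d36ea18: {d36ea18, eb371ab}.
8f2f869 is not among them, so fast-forward is not possible.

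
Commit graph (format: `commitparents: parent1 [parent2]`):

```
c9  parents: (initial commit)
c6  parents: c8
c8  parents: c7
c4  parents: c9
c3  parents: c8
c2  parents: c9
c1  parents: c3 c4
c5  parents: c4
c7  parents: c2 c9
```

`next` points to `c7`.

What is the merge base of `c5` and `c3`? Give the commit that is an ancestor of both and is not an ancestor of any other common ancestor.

c9

Ancestors of c5: {c4, c5, c9}.
Ancestors of c3: {c2, c3, c7, c8, c9}.
Common ancestors: {c9}.
The only common ancestor is c9, so it is the merge base.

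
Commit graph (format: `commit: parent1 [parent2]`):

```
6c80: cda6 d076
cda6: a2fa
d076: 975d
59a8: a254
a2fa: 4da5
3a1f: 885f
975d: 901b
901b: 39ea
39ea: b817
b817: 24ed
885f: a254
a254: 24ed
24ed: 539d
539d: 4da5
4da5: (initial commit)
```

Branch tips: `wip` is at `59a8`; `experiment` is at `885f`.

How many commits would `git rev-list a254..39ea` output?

2

Reachable from 39ea: {24ed, 39ea, 4da5, 539d, b817}.
Reachable from a254: {24ed, 4da5, 539d, a254}.
In 39ea's history but not a254's: {39ea, b817} — 2 commits.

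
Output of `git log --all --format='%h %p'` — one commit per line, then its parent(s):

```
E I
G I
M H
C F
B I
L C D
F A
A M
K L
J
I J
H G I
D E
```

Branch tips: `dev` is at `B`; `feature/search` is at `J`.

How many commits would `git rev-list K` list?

12

Walking parent pointers from K: reachable set = {A, C, D, E, F, G, H, I, J, K, L, M}.
That is 12 commits.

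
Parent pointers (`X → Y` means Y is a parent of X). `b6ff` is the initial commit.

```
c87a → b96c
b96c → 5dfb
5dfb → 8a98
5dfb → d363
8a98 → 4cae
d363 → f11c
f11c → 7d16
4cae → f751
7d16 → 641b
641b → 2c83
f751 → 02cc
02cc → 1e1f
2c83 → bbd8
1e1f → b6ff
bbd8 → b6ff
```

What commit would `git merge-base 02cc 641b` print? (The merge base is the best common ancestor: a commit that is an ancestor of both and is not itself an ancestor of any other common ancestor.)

b6ff

Ancestors of 02cc: {02cc, 1e1f, b6ff}.
Ancestors of 641b: {2c83, 641b, b6ff, bbd8}.
Common ancestors: {b6ff}.
The only common ancestor is b6ff, so it is the merge base.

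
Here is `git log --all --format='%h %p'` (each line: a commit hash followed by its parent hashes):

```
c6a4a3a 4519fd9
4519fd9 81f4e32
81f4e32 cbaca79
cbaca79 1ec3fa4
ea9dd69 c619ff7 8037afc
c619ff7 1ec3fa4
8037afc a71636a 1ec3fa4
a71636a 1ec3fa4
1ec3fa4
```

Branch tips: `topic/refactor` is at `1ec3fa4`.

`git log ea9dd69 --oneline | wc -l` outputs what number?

5

Walking parent pointers from ea9dd69: reachable set = {1ec3fa4, 8037afc, a71636a, c619ff7, ea9dd69}.
That is 5 commits.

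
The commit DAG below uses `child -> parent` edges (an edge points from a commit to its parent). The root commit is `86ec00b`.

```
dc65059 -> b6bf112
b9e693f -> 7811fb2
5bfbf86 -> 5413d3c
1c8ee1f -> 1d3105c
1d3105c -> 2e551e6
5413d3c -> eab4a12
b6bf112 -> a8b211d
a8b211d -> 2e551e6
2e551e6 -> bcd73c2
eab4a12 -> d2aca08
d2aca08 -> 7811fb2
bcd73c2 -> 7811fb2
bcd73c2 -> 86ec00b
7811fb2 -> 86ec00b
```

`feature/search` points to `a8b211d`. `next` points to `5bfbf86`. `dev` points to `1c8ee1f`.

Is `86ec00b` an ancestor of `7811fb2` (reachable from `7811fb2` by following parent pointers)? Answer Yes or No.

Yes

Ancestors of 7811fb2 (commits reachable by following parents): {7811fb2, 86ec00b}.
86ec00b is in that set, so it is an ancestor of 7811fb2.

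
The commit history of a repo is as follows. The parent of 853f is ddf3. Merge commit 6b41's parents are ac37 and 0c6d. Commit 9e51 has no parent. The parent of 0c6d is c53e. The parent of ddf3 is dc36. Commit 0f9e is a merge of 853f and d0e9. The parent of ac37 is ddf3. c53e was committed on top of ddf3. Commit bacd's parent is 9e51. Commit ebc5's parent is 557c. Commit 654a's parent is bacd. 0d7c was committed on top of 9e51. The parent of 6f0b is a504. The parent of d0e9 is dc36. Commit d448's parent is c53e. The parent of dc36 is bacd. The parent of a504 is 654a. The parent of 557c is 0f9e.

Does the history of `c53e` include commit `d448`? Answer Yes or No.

No

Ancestors of c53e: {9e51, bacd, c53e, dc36, ddf3}.
d448 is not in that set, so it is not an ancestor of c53e.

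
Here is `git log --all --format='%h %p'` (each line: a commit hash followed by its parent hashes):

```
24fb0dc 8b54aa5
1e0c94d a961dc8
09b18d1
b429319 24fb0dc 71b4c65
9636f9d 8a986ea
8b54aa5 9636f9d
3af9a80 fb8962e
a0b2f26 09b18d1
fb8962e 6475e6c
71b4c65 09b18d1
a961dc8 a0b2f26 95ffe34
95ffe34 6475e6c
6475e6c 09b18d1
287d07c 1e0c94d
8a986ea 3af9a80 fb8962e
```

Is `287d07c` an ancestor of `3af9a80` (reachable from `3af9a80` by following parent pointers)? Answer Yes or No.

No

Ancestors of 3af9a80: {09b18d1, 3af9a80, 6475e6c, fb8962e}.
287d07c is not in that set, so it is not an ancestor of 3af9a80.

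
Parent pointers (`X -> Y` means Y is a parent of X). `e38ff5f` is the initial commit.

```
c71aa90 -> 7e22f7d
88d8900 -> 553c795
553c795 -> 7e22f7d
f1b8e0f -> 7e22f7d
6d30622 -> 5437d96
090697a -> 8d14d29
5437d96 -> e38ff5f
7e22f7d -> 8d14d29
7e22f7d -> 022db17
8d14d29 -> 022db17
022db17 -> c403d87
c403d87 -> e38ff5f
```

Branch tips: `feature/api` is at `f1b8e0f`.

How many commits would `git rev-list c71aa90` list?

6

Walking parent pointers from c71aa90: reachable set = {022db17, 7e22f7d, 8d14d29, c403d87, c71aa90, e38ff5f}.
That is 6 commits.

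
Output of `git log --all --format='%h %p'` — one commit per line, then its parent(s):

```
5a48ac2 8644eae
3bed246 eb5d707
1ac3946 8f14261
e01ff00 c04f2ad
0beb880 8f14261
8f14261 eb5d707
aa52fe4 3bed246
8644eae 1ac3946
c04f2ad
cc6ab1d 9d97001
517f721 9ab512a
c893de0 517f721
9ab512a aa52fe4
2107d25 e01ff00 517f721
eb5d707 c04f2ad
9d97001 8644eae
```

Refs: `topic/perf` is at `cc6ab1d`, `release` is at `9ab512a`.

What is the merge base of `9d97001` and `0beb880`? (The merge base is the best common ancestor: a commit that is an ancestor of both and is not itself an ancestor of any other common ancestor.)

8f14261

Ancestors of 9d97001: {1ac3946, 8644eae, 8f14261, 9d97001, c04f2ad, eb5d707}.
Ancestors of 0beb880: {0beb880, 8f14261, c04f2ad, eb5d707}.
Common ancestors: {8f14261, c04f2ad, eb5d707}.
Among these, 8f14261 is not an ancestor of any other common ancestor — it is the merge base.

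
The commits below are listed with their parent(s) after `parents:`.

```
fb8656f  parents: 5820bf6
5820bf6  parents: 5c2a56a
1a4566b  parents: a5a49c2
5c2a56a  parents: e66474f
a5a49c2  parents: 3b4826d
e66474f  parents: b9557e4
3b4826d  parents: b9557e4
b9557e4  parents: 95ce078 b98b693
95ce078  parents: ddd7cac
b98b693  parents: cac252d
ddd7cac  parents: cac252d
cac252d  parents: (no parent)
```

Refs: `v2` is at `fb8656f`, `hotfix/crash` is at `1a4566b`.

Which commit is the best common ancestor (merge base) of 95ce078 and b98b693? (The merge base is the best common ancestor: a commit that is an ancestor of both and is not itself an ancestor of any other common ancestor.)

cac252d

Ancestors of 95ce078: {95ce078, cac252d, ddd7cac}.
Ancestors of b98b693: {b98b693, cac252d}.
Common ancestors: {cac252d}.
The only common ancestor is cac252d, so it is the merge base.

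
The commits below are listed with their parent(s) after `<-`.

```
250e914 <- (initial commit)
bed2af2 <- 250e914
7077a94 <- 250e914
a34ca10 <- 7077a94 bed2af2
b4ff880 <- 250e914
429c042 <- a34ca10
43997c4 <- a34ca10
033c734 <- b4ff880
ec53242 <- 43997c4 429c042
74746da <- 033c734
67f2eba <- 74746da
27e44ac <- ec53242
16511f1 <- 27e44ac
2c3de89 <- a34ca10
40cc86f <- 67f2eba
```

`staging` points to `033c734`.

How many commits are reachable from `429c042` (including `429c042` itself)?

Walking parent pointers from 429c042: reachable set = {250e914, 429c042, 7077a94, a34ca10, bed2af2}.
That is 5 commits.

5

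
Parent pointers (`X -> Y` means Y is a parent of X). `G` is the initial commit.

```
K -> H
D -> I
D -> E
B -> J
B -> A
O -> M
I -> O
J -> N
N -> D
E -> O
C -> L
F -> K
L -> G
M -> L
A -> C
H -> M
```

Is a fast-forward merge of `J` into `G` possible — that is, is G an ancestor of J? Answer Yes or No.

A fast-forward from G to J is possible iff G is an ancestor of J.
Ancestors of J: {D, E, G, I, J, L, M, N, O}.
G is among them, so fast-forward is possible.

Yes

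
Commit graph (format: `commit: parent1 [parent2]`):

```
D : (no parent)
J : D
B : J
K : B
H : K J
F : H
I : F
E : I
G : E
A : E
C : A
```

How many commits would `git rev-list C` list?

Walking parent pointers from C: reachable set = {A, B, C, D, E, F, H, I, J, K}.
That is 10 commits.

10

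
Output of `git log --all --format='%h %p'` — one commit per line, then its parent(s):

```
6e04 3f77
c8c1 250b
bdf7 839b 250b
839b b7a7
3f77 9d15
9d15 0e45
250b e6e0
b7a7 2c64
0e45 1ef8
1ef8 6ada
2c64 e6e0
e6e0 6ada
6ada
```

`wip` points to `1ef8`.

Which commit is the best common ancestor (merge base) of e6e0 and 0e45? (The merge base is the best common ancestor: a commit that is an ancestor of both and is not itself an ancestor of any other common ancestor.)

Ancestors of e6e0: {6ada, e6e0}.
Ancestors of 0e45: {0e45, 1ef8, 6ada}.
Common ancestors: {6ada}.
The only common ancestor is 6ada, so it is the merge base.

6ada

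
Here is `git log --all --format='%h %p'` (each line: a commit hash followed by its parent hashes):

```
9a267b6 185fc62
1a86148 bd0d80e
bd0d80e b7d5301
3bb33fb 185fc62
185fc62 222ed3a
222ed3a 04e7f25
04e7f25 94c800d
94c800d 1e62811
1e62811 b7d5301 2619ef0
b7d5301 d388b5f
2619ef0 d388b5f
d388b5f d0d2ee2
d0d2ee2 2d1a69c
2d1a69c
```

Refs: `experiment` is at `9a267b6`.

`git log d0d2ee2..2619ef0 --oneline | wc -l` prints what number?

Reachable from 2619ef0: {2619ef0, 2d1a69c, d0d2ee2, d388b5f}.
Reachable from d0d2ee2: {2d1a69c, d0d2ee2}.
In 2619ef0's history but not d0d2ee2's: {2619ef0, d388b5f} — 2 commits.

2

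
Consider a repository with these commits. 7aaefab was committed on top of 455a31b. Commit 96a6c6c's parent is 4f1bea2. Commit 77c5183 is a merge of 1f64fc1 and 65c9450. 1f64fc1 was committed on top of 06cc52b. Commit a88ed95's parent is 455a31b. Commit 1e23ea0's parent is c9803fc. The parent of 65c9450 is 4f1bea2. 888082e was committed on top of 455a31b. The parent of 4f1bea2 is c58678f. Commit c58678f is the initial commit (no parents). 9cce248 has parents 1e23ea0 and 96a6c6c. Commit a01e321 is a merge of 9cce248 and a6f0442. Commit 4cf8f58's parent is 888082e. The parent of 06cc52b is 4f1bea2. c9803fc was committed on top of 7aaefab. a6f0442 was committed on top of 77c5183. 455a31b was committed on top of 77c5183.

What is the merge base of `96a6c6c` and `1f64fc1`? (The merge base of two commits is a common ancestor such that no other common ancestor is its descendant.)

Ancestors of 96a6c6c: {4f1bea2, 96a6c6c, c58678f}.
Ancestors of 1f64fc1: {06cc52b, 1f64fc1, 4f1bea2, c58678f}.
Common ancestors: {4f1bea2, c58678f}.
Among these, 4f1bea2 is not an ancestor of any other common ancestor — it is the merge base.

4f1bea2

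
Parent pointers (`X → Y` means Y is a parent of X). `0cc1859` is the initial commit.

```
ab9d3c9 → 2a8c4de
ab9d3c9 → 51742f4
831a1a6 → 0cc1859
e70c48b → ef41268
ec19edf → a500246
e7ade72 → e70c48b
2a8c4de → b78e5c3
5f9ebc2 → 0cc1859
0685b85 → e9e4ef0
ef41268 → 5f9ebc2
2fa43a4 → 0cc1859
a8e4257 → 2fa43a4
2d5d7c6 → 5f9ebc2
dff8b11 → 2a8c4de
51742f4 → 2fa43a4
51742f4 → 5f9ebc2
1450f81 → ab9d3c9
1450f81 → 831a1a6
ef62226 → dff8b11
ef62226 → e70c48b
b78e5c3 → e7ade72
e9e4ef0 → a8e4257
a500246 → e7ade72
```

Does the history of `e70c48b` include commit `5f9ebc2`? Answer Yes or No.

Yes

Ancestors of e70c48b (commits reachable by following parents): {0cc1859, 5f9ebc2, e70c48b, ef41268}.
5f9ebc2 is in that set, so it is an ancestor of e70c48b.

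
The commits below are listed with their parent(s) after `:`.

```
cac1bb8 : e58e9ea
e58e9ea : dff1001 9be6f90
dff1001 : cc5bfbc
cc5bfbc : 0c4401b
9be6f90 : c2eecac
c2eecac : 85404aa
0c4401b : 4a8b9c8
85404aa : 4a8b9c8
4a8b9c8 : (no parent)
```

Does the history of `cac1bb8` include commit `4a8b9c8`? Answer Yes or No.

Ancestors of cac1bb8 (commits reachable by following parents): {0c4401b, 4a8b9c8, 85404aa, 9be6f90, c2eecac, cac1bb8, cc5bfbc, dff1001, e58e9ea}.
4a8b9c8 is in that set, so it is an ancestor of cac1bb8.

Yes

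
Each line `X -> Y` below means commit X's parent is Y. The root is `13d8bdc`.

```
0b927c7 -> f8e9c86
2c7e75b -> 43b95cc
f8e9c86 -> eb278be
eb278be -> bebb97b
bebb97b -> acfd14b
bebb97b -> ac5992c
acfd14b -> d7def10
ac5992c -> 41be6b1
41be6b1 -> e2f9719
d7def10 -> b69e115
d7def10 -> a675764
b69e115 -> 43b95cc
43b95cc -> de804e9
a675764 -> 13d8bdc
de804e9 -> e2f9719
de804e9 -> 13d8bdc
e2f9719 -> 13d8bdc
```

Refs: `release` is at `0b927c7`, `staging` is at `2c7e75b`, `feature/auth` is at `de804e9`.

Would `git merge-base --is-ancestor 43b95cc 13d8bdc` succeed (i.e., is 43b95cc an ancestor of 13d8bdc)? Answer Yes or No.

Ancestors of 13d8bdc: {13d8bdc}.
43b95cc is not in that set, so it is not an ancestor of 13d8bdc.

No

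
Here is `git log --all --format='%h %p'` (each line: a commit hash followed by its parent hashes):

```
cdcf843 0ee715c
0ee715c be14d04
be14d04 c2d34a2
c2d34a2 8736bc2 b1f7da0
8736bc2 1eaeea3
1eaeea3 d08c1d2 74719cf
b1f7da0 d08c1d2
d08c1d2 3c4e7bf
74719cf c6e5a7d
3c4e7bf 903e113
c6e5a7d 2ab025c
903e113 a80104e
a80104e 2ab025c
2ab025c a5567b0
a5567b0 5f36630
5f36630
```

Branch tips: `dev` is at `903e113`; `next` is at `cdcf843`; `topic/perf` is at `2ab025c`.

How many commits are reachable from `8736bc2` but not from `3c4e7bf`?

Reachable from 8736bc2: {1eaeea3, 2ab025c, 3c4e7bf, 5f36630, 74719cf, 8736bc2, 903e113, a5567b0, a80104e, c6e5a7d, d08c1d2}.
Reachable from 3c4e7bf: {2ab025c, 3c4e7bf, 5f36630, 903e113, a5567b0, a80104e}.
In 8736bc2's history but not 3c4e7bf's: {1eaeea3, 74719cf, 8736bc2, c6e5a7d, d08c1d2} — 5 commits.

5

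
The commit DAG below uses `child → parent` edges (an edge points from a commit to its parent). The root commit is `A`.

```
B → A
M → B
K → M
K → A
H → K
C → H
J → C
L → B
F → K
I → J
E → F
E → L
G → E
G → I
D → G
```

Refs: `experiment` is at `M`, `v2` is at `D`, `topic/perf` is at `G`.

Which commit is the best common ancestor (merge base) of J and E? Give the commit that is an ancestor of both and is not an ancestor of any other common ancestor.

Ancestors of J: {A, B, C, H, J, K, M}.
Ancestors of E: {A, B, E, F, K, L, M}.
Common ancestors: {A, B, K, M}.
Among these, K is not an ancestor of any other common ancestor — it is the merge base.

K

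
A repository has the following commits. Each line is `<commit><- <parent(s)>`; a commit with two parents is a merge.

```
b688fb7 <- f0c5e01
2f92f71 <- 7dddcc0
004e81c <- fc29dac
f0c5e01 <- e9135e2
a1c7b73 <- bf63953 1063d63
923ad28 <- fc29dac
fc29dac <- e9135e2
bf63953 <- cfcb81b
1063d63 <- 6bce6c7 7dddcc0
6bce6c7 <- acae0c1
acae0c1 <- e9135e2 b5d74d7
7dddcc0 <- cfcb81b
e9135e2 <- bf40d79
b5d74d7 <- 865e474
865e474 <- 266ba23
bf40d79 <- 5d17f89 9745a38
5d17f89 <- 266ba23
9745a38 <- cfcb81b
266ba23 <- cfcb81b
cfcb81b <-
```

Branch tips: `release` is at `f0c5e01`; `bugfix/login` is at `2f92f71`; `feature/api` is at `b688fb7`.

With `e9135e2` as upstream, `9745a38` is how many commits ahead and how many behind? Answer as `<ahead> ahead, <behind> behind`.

0 ahead, 4 behind

Reachable from 9745a38: {9745a38, cfcb81b}.
Reachable from e9135e2: {266ba23, 5d17f89, 9745a38, bf40d79, cfcb81b, e9135e2}.
Only in 9745a38's history (ahead): {} — 0.
Only in e9135e2's history (behind): {266ba23, 5d17f89, bf40d79, e9135e2} — 4.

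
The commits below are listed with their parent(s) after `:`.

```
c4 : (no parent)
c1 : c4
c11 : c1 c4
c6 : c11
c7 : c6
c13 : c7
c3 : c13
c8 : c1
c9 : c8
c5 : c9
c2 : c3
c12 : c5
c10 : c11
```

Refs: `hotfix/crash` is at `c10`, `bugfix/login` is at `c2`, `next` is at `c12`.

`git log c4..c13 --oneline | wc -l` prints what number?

5

Reachable from c13: {c1, c11, c13, c4, c6, c7}.
Reachable from c4: {c4}.
In c13's history but not c4's: {c1, c11, c13, c6, c7} — 5 commits.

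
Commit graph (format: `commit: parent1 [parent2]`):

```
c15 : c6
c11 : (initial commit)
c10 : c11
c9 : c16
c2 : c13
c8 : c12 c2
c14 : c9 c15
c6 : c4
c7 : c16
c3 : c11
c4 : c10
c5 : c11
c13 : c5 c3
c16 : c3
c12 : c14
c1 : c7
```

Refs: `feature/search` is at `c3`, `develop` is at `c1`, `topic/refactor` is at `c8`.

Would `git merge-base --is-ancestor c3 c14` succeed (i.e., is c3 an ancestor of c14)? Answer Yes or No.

Yes

Ancestors of c14 (commits reachable by following parents): {c10, c11, c14, c15, c16, c3, c4, c6, c9}.
c3 is in that set, so it is an ancestor of c14.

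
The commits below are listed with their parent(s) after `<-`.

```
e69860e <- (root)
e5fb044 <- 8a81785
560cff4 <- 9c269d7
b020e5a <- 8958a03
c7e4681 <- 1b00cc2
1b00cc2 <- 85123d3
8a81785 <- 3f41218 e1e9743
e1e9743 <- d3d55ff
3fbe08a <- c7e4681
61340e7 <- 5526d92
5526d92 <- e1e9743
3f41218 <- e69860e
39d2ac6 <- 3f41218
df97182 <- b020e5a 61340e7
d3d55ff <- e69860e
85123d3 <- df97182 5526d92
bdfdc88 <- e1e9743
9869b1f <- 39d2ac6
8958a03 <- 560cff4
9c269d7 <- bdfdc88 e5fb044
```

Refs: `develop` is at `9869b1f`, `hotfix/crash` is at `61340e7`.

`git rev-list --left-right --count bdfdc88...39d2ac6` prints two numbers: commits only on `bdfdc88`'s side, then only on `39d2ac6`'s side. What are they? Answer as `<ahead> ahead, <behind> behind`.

3 ahead, 2 behind

Reachable from bdfdc88: {bdfdc88, d3d55ff, e1e9743, e69860e}.
Reachable from 39d2ac6: {39d2ac6, 3f41218, e69860e}.
Only in bdfdc88's history (ahead): {bdfdc88, d3d55ff, e1e9743} — 3.
Only in 39d2ac6's history (behind): {39d2ac6, 3f41218} — 2.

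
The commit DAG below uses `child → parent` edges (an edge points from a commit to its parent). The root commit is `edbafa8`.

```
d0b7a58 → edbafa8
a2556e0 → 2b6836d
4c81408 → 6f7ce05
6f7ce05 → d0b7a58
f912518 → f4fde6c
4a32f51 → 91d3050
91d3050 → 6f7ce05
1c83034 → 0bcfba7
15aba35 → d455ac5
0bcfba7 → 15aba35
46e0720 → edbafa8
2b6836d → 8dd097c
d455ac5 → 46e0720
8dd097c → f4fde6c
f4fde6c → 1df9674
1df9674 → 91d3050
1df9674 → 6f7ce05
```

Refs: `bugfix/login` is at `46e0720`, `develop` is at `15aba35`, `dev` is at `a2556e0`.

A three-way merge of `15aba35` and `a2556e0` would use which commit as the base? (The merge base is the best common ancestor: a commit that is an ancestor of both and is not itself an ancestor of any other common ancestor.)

edbafa8

Ancestors of 15aba35: {15aba35, 46e0720, d455ac5, edbafa8}.
Ancestors of a2556e0: {1df9674, 2b6836d, 6f7ce05, 8dd097c, 91d3050, a2556e0, d0b7a58, edbafa8, f4fde6c}.
Common ancestors: {edbafa8}.
The only common ancestor is edbafa8, so it is the merge base.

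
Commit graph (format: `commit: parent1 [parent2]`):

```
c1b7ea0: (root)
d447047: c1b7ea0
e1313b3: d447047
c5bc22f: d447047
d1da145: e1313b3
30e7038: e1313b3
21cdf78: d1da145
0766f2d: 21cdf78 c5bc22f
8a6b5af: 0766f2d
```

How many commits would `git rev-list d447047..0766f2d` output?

Reachable from 0766f2d: {0766f2d, 21cdf78, c1b7ea0, c5bc22f, d1da145, d447047, e1313b3}.
Reachable from d447047: {c1b7ea0, d447047}.
In 0766f2d's history but not d447047's: {0766f2d, 21cdf78, c5bc22f, d1da145, e1313b3} — 5 commits.

5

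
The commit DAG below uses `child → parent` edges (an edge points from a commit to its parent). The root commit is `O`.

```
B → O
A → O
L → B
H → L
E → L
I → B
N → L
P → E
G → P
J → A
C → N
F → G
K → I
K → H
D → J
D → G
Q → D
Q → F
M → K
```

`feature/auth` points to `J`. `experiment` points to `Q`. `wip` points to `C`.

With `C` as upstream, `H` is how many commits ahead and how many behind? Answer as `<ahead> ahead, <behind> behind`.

Reachable from H: {B, H, L, O}.
Reachable from C: {B, C, L, N, O}.
Only in H's history (ahead): {H} — 1.
Only in C's history (behind): {C, N} — 2.

1 ahead, 2 behind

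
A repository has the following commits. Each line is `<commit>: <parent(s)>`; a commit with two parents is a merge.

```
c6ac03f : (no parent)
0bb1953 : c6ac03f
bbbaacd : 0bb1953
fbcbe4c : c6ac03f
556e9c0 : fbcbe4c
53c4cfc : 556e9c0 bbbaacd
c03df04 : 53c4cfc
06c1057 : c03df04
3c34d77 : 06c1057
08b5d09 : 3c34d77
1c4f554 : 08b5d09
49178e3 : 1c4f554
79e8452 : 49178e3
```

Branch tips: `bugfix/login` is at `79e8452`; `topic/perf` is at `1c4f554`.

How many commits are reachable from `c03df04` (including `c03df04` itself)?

Walking parent pointers from c03df04: reachable set = {0bb1953, 53c4cfc, 556e9c0, bbbaacd, c03df04, c6ac03f, fbcbe4c}.
That is 7 commits.

7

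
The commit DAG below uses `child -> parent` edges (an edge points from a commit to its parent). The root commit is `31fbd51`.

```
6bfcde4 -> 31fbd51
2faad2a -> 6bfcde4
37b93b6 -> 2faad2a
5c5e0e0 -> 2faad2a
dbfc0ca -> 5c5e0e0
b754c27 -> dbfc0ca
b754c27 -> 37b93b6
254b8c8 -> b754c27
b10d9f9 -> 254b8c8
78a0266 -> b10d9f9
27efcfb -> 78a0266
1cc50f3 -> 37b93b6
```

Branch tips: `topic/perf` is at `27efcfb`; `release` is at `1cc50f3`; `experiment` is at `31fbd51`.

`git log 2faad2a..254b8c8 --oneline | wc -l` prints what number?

5

Reachable from 254b8c8: {254b8c8, 2faad2a, 31fbd51, 37b93b6, 5c5e0e0, 6bfcde4, b754c27, dbfc0ca}.
Reachable from 2faad2a: {2faad2a, 31fbd51, 6bfcde4}.
In 254b8c8's history but not 2faad2a's: {254b8c8, 37b93b6, 5c5e0e0, b754c27, dbfc0ca} — 5 commits.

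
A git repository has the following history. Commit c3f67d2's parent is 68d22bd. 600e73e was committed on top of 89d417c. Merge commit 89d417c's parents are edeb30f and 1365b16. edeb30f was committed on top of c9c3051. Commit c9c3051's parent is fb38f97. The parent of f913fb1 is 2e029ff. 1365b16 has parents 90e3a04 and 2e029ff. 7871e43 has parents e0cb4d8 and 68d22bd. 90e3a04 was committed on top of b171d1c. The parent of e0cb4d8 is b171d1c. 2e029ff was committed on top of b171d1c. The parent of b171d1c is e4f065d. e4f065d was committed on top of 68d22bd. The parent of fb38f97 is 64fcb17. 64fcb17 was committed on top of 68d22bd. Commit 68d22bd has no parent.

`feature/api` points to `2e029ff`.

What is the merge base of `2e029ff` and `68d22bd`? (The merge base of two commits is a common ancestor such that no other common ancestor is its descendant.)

68d22bd

Ancestors of 2e029ff: {2e029ff, 68d22bd, b171d1c, e4f065d}.
Ancestors of 68d22bd: {68d22bd}.
Common ancestors: {68d22bd}.
The only common ancestor is 68d22bd, so it is the merge base.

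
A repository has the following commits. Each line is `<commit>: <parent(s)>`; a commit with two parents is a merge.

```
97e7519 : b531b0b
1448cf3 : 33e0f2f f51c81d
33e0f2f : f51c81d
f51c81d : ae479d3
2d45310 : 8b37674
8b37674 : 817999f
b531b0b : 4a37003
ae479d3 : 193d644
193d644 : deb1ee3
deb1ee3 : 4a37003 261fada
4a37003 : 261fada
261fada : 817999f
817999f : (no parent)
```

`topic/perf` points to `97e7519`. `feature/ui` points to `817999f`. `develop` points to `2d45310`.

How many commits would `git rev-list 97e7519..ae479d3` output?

Reachable from ae479d3: {193d644, 261fada, 4a37003, 817999f, ae479d3, deb1ee3}.
Reachable from 97e7519: {261fada, 4a37003, 817999f, 97e7519, b531b0b}.
In ae479d3's history but not 97e7519's: {193d644, ae479d3, deb1ee3} — 3 commits.

3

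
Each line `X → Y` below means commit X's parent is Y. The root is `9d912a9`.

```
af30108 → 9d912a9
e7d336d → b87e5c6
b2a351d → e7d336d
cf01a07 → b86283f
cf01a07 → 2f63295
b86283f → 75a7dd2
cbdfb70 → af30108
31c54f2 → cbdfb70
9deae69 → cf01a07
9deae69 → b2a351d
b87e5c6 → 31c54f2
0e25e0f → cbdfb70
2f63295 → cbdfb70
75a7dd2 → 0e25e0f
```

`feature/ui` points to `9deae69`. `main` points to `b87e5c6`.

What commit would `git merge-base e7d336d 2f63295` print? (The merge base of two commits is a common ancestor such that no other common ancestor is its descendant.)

cbdfb70

Ancestors of e7d336d: {31c54f2, 9d912a9, af30108, b87e5c6, cbdfb70, e7d336d}.
Ancestors of 2f63295: {2f63295, 9d912a9, af30108, cbdfb70}.
Common ancestors: {9d912a9, af30108, cbdfb70}.
Among these, cbdfb70 is not an ancestor of any other common ancestor — it is the merge base.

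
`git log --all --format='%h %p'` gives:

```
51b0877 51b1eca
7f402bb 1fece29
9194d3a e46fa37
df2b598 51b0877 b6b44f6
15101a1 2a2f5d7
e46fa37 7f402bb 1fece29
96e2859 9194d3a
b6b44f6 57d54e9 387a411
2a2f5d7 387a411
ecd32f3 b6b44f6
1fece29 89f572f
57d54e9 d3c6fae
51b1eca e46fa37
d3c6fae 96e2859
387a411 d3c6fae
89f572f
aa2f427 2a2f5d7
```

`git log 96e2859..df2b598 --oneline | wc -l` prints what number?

Reachable from df2b598: {1fece29, 387a411, 51b0877, 51b1eca, 57d54e9, 7f402bb, 89f572f, 9194d3a, 96e2859, b6b44f6, d3c6fae, df2b598, e46fa37}.
Reachable from 96e2859: {1fece29, 7f402bb, 89f572f, 9194d3a, 96e2859, e46fa37}.
In df2b598's history but not 96e2859's: {387a411, 51b0877, 51b1eca, 57d54e9, b6b44f6, d3c6fae, df2b598} — 7 commits.

7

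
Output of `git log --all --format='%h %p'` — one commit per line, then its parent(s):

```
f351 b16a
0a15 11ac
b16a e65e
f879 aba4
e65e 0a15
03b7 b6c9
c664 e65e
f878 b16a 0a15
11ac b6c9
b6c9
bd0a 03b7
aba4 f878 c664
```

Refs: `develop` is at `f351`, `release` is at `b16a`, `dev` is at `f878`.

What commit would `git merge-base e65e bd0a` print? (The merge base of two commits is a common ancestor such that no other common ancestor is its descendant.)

b6c9

Ancestors of e65e: {0a15, 11ac, b6c9, e65e}.
Ancestors of bd0a: {03b7, b6c9, bd0a}.
Common ancestors: {b6c9}.
The only common ancestor is b6c9, so it is the merge base.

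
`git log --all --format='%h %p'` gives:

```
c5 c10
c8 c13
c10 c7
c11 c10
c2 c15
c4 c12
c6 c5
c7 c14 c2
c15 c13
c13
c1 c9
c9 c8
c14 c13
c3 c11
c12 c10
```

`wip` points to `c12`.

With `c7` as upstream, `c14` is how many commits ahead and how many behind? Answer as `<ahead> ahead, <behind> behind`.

Reachable from c14: {c13, c14}.
Reachable from c7: {c13, c14, c15, c2, c7}.
Only in c14's history (ahead): {} — 0.
Only in c7's history (behind): {c15, c2, c7} — 3.

0 ahead, 3 behind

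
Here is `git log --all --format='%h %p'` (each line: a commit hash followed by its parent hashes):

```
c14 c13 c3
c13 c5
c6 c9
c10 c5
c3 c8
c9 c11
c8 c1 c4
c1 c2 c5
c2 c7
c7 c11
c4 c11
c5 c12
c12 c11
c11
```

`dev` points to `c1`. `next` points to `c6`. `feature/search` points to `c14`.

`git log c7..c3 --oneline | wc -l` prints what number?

Reachable from c3: {c1, c11, c12, c2, c3, c4, c5, c7, c8}.
Reachable from c7: {c11, c7}.
In c3's history but not c7's: {c1, c12, c2, c3, c4, c5, c8} — 7 commits.

7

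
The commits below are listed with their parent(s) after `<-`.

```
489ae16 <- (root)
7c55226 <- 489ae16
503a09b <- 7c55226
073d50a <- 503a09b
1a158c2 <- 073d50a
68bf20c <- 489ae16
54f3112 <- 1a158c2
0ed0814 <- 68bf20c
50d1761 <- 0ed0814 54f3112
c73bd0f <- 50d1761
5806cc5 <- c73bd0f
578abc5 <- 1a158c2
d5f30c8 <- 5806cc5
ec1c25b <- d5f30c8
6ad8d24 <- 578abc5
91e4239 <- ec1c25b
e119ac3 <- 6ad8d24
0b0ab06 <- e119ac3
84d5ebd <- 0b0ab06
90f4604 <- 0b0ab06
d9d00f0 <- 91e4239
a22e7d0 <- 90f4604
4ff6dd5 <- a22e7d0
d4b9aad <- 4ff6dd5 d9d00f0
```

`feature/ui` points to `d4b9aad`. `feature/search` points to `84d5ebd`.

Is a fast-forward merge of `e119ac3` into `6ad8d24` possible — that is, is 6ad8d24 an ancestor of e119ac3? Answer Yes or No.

Yes

A fast-forward from 6ad8d24 to e119ac3 is possible iff 6ad8d24 is an ancestor of e119ac3.
Ancestors of e119ac3: {073d50a, 1a158c2, 489ae16, 503a09b, 578abc5, 6ad8d24, 7c55226, e119ac3}.
6ad8d24 is among them, so fast-forward is possible.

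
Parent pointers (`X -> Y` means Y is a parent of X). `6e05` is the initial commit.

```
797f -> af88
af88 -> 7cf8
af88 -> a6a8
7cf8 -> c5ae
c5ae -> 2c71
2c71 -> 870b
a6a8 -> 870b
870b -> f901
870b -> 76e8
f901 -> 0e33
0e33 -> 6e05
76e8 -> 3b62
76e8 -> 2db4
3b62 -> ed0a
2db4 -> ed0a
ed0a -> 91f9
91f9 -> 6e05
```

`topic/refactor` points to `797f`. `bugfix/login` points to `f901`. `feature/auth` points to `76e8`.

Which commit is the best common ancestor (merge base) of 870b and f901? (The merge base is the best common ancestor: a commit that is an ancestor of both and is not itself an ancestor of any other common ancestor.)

Ancestors of 870b: {0e33, 2db4, 3b62, 6e05, 76e8, 870b, 91f9, ed0a, f901}.
Ancestors of f901: {0e33, 6e05, f901}.
Common ancestors: {0e33, 6e05, f901}.
Among these, f901 is not an ancestor of any other common ancestor — it is the merge base.

f901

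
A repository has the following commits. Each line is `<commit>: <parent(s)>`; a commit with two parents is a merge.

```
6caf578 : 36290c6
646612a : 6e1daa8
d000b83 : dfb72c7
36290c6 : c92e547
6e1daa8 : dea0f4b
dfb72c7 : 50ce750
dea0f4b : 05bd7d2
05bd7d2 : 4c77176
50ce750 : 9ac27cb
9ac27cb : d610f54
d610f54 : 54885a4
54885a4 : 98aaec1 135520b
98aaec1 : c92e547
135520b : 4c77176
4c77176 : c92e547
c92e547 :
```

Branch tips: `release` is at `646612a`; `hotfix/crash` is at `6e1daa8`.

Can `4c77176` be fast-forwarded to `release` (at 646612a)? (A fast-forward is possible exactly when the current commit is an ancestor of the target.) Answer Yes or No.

Yes

A fast-forward from 4c77176 to 646612a is possible iff 4c77176 is an ancestor of 646612a.
Ancestors of 646612a: {05bd7d2, 4c77176, 646612a, 6e1daa8, c92e547, dea0f4b}.
4c77176 is among them, so fast-forward is possible.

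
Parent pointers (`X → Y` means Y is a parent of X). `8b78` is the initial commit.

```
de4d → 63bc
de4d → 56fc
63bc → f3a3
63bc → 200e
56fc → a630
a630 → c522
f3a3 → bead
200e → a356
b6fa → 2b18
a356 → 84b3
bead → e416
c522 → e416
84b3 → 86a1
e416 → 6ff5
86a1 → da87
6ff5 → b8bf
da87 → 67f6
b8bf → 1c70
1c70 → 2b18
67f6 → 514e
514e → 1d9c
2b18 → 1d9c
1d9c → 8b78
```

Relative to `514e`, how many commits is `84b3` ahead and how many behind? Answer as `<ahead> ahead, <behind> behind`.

Reachable from 84b3: {1d9c, 514e, 67f6, 84b3, 86a1, 8b78, da87}.
Reachable from 514e: {1d9c, 514e, 8b78}.
Only in 84b3's history (ahead): {67f6, 84b3, 86a1, da87} — 4.
Only in 514e's history (behind): {} — 0.

4 ahead, 0 behind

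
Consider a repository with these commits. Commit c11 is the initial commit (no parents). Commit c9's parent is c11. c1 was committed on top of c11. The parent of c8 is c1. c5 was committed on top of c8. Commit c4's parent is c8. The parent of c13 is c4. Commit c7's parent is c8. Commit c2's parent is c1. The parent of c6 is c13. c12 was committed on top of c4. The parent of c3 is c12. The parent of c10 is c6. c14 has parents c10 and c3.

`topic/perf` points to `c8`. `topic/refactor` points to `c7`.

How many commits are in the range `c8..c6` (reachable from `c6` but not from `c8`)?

3

Reachable from c6: {c1, c11, c13, c4, c6, c8}.
Reachable from c8: {c1, c11, c8}.
In c6's history but not c8's: {c13, c4, c6} — 3 commits.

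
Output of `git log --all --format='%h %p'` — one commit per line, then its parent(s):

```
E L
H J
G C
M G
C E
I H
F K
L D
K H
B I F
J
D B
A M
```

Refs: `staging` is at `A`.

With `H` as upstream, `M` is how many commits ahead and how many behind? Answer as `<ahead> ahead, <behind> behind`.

Reachable from M: {B, C, D, E, F, G, H, I, J, K, L, M}.
Reachable from H: {H, J}.
Only in M's history (ahead): {B, C, D, E, F, G, I, K, L, M} — 10.
Only in H's history (behind): {} — 0.

10 ahead, 0 behind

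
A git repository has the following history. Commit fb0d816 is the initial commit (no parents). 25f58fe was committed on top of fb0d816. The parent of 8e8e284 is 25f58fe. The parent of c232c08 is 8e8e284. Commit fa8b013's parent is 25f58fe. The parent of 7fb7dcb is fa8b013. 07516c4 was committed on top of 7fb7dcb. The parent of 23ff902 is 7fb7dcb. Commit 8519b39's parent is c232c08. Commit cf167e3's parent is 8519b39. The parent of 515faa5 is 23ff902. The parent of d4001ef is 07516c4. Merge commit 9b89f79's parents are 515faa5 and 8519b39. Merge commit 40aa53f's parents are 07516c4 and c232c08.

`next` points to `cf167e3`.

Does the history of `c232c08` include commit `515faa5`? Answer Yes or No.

Ancestors of c232c08: {25f58fe, 8e8e284, c232c08, fb0d816}.
515faa5 is not in that set, so it is not an ancestor of c232c08.

No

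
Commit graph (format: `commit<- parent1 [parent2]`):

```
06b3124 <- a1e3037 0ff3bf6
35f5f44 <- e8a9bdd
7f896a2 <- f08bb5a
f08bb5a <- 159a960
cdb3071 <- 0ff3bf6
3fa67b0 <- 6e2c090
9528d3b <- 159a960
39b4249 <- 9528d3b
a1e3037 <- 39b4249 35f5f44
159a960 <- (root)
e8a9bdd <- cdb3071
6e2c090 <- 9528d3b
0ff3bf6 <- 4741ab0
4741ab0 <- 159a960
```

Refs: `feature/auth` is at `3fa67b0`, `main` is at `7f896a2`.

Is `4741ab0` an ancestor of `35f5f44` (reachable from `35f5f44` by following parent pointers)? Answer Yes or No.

Yes

Ancestors of 35f5f44 (commits reachable by following parents): {0ff3bf6, 159a960, 35f5f44, 4741ab0, cdb3071, e8a9bdd}.
4741ab0 is in that set, so it is an ancestor of 35f5f44.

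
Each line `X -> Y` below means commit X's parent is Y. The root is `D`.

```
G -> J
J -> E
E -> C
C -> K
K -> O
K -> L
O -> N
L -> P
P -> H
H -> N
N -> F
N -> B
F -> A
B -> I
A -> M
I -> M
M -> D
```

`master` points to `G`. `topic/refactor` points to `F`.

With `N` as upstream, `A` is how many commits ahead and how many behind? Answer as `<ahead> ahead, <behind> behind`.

Reachable from A: {A, D, M}.
Reachable from N: {A, B, D, F, I, M, N}.
Only in A's history (ahead): {} — 0.
Only in N's history (behind): {B, F, I, N} — 4.

0 ahead, 4 behind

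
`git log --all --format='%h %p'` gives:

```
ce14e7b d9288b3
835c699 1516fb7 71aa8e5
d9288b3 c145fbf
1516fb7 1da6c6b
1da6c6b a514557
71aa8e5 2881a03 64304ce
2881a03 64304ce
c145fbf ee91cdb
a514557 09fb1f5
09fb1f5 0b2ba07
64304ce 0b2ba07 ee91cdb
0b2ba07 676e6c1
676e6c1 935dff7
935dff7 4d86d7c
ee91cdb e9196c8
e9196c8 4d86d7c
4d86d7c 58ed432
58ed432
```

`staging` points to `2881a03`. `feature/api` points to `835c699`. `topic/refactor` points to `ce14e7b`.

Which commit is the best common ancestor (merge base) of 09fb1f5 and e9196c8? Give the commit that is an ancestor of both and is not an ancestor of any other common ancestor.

Ancestors of 09fb1f5: {09fb1f5, 0b2ba07, 4d86d7c, 58ed432, 676e6c1, 935dff7}.
Ancestors of e9196c8: {4d86d7c, 58ed432, e9196c8}.
Common ancestors: {4d86d7c, 58ed432}.
Among these, 4d86d7c is not an ancestor of any other common ancestor — it is the merge base.

4d86d7c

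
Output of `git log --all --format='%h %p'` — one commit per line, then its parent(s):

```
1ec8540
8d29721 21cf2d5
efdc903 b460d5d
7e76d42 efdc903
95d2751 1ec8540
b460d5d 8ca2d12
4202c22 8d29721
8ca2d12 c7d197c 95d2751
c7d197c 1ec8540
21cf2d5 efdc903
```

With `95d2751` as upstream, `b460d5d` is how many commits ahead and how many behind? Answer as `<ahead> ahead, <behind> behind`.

3 ahead, 0 behind

Reachable from b460d5d: {1ec8540, 8ca2d12, 95d2751, b460d5d, c7d197c}.
Reachable from 95d2751: {1ec8540, 95d2751}.
Only in b460d5d's history (ahead): {8ca2d12, b460d5d, c7d197c} — 3.
Only in 95d2751's history (behind): {} — 0.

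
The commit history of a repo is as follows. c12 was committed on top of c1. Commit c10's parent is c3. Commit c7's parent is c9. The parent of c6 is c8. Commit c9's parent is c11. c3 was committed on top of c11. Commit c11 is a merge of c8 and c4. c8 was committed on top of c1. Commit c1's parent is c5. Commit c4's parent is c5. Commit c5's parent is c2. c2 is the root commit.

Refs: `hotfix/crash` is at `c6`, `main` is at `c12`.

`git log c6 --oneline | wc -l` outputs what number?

5

Walking parent pointers from c6: reachable set = {c1, c2, c5, c6, c8}.
That is 5 commits.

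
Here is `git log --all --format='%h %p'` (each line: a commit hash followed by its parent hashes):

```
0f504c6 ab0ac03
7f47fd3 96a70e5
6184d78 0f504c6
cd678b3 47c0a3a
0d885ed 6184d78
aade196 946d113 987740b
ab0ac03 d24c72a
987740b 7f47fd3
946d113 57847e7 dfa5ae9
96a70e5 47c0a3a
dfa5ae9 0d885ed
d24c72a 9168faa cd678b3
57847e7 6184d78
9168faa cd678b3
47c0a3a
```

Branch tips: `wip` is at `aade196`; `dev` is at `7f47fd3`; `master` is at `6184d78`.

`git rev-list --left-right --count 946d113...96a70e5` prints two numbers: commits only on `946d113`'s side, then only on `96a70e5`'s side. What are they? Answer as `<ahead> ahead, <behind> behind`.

10 ahead, 1 behind

Reachable from 946d113: {0d885ed, 0f504c6, 47c0a3a, 57847e7, 6184d78, 9168faa, 946d113, ab0ac03, cd678b3, d24c72a, dfa5ae9}.
Reachable from 96a70e5: {47c0a3a, 96a70e5}.
Only in 946d113's history (ahead): {0d885ed, 0f504c6, 57847e7, 6184d78, 9168faa, 946d113, ab0ac03, cd678b3, d24c72a, dfa5ae9} — 10.
Only in 96a70e5's history (behind): {96a70e5} — 1.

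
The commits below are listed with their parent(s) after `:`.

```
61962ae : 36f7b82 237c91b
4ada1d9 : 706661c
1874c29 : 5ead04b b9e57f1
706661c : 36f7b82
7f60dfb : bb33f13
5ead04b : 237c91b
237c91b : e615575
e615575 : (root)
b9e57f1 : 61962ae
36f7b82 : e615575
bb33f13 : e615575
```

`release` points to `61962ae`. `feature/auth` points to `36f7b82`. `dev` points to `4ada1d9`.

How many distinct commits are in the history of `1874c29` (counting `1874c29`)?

Walking parent pointers from 1874c29: reachable set = {1874c29, 237c91b, 36f7b82, 5ead04b, 61962ae, b9e57f1, e615575}.
That is 7 commits.

7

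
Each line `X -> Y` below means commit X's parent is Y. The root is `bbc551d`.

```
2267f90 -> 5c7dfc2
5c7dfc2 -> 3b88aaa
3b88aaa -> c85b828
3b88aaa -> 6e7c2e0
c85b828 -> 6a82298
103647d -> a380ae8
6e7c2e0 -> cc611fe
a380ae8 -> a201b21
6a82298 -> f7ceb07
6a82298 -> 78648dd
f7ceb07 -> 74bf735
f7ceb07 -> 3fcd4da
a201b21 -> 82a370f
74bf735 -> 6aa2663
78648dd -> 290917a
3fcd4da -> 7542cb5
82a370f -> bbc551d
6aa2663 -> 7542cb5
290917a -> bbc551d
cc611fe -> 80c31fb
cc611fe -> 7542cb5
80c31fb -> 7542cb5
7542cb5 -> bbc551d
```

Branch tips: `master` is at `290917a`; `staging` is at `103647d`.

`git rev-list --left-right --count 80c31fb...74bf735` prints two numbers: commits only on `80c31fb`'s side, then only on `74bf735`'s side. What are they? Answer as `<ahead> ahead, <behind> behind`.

Reachable from 80c31fb: {7542cb5, 80c31fb, bbc551d}.
Reachable from 74bf735: {6aa2663, 74bf735, 7542cb5, bbc551d}.
Only in 80c31fb's history (ahead): {80c31fb} — 1.
Only in 74bf735's history (behind): {6aa2663, 74bf735} — 2.

1 ahead, 2 behind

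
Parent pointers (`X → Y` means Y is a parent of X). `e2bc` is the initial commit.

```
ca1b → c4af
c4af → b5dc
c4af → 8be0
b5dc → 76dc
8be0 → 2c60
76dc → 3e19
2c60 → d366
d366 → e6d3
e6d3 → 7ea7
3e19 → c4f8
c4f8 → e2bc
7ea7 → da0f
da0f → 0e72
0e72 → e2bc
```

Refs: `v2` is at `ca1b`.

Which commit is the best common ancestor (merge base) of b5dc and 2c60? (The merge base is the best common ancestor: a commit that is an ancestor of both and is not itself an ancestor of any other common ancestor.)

e2bc

Ancestors of b5dc: {3e19, 76dc, b5dc, c4f8, e2bc}.
Ancestors of 2c60: {0e72, 2c60, 7ea7, d366, da0f, e2bc, e6d3}.
Common ancestors: {e2bc}.
The only common ancestor is e2bc, so it is the merge base.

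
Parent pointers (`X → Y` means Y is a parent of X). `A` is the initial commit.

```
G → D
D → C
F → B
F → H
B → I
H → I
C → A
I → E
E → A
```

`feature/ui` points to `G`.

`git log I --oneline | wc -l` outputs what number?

Walking parent pointers from I: reachable set = {A, E, I}.
That is 3 commits.

3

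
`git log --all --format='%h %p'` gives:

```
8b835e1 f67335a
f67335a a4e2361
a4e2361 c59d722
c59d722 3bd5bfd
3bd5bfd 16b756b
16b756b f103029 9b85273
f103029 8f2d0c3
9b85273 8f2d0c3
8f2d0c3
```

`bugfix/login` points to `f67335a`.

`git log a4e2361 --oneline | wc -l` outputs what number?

Walking parent pointers from a4e2361: reachable set = {16b756b, 3bd5bfd, 8f2d0c3, 9b85273, a4e2361, c59d722, f103029}.
That is 7 commits.

7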